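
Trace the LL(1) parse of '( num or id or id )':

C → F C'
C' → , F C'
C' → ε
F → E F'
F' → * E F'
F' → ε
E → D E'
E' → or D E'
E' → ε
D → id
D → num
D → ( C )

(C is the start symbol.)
Stack is shown with the top on the left.

Stack                       Input                  Action
---------------------------------------------------------
C $                         ( num or id or id ) $  output C → F C'
F C' $                      ( num or id or id ) $  output F → E F'
E F' C' $                   ( num or id or id ) $  output E → D E'
D E' F' C' $                ( num or id or id ) $  output D → ( C )
( C ) E' F' C' $            ( num or id or id ) $  match '('
C ) E' F' C' $              num or id or id ) $    output C → F C'
F C' ) E' F' C' $           num or id or id ) $    output F → E F'
E F' C' ) E' F' C' $        num or id or id ) $    output E → D E'
D E' F' C' ) E' F' C' $     num or id or id ) $    output D → num
num E' F' C' ) E' F' C' $   num or id or id ) $    match 'num'
E' F' C' ) E' F' C' $       or id or id ) $        output E' → or D E'
or D E' F' C' ) E' F' C' $  or id or id ) $        match 'or'
D E' F' C' ) E' F' C' $     id or id ) $           output D → id
id E' F' C' ) E' F' C' $    id or id ) $           match 'id'
E' F' C' ) E' F' C' $       or id ) $              output E' → or D E'
or D E' F' C' ) E' F' C' $  or id ) $              match 'or'
D E' F' C' ) E' F' C' $     id ) $                 output D → id
id E' F' C' ) E' F' C' $    id ) $                 match 'id'
E' F' C' ) E' F' C' $       ) $                    output E' → ε
F' C' ) E' F' C' $          ) $                    output F' → ε
C' ) E' F' C' $             ) $                    output C' → ε
) E' F' C' $                ) $                    match ')'
E' F' C' $                  $                      output E' → ε
F' C' $                     $                      output F' → ε
C' $                        $                      output C' → ε
$                           $                      accept

The string is accepted.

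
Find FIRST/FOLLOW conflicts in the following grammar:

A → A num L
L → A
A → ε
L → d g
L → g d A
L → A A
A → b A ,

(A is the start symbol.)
Nullable non-terminals: A, L.
FIRST sets used below: FIRST(A) = { 'b', 'num', ε }

A: nullable alternative(s) A → ε; FOLLOW(A) = { $, ',', 'b', 'num' }
  A → A num L: FIRST \ {ε} = { 'b', 'num' } — overlaps FOLLOW(A) on { 'b', 'num' }: CONFLICT
  A → ε: FIRST \ {ε} = { } — this is the only nullable alternative, skip
  A → b A ,: FIRST \ {ε} = { 'b' } — overlaps FOLLOW(A) on { 'b' }: CONFLICT

L: nullable alternative(s) L → A, L → A A; FOLLOW(L) = { $, ',', 'b', 'num' }
  L → A: FIRST \ {ε} = { 'b', 'num' } — overlaps FOLLOW(L) on { 'b', 'num' }: CONFLICT
  L → d g: FIRST \ {ε} = { 'd' } — disjoint from FOLLOW(L)
  L → g d A: FIRST \ {ε} = { 'g' } — disjoint from FOLLOW(L)
  L → A A: FIRST \ {ε} = { 'b', 'num' } — overlaps FOLLOW(L) on { 'b', 'num' }: CONFLICT

So the grammar has 4 FIRST/FOLLOW conflicts (marked CONFLICT above).

Answer: Yes. A → A num L with FOLLOW(A) on { 'b', 'num' }; A → b A ',' with FOLLOW(A) on { 'b' }; L → A with FOLLOW(L) on { 'b', 'num' }; L → A A with FOLLOW(L) on { 'b', 'num' }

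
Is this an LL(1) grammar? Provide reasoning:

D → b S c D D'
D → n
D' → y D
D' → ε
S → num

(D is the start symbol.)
Relevant sets:
  FOLLOW(D') = { $, 'y' }

For D:
  PREDICT(D → b S c D D') = { 'b' }
  PREDICT(D → n) = { 'n' }
For D':
  PREDICT(D' → y D) = { 'y' }
  PREDICT(D' → ε) = { $, 'y' }
S has a single production, so nothing to check there.

Conflict found: Predict set conflict for D': { 'y' }
The grammar is NOT LL(1).

Answer: No. Predict set conflict for D': { 'y' }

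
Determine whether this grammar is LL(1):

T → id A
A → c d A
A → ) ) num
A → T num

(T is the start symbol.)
A grammar is LL(1) if for each non-terminal N with multiple productions, the predict sets of those productions are pairwise disjoint, where PREDICT(N → α) = (FIRST(α) \ {ε}) ∪ (FOLLOW(N) if α ⇒* ε).

Relevant sets:
  FIRST(T) = { 'id' }

For A:
  PREDICT(A → c d A) = { 'c' }
  PREDICT(A → ')' ')' num) = { ')' }
  PREDICT(A → T num) = { 'id' }
T has a single production, so nothing to check there.

All predict sets are disjoint. The grammar IS LL(1).

Answer: Yes, the grammar is LL(1).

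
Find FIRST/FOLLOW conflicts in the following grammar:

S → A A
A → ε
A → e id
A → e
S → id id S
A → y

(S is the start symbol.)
A FIRST/FOLLOW conflict occurs when a non-terminal N has a nullable alternative N → β (β ⇒* ε) and another alternative N → α with FIRST(α) ∩ FOLLOW(N) ≠ ∅: on such a lookahead the parser cannot decide between expanding α and letting N vanish via β.

Nullable non-terminals: A, S.
FIRST sets used below: FIRST(A) = { 'e', 'y', ε }

A: nullable alternative(s) A → ε; FOLLOW(A) = { $, 'e', 'y' }
  A → ε: FIRST \ {ε} = { } — this is the only nullable alternative, skip
  A → e id: FIRST \ {ε} = { 'e' } — overlaps FOLLOW(A) on { 'e' }: CONFLICT
  A → e: FIRST \ {ε} = { 'e' } — overlaps FOLLOW(A) on { 'e' }: CONFLICT
  A → y: FIRST \ {ε} = { 'y' } — overlaps FOLLOW(A) on { 'y' }: CONFLICT

S: nullable alternative(s) S → A A; FOLLOW(S) = { $ }
  S → A A: FIRST \ {ε} = { 'e', 'y' } — this is the only nullable alternative, skip
  S → id id S: FIRST \ {ε} = { 'id' } — disjoint from FOLLOW(S)

So the grammar has 3 FIRST/FOLLOW conflicts (marked CONFLICT above).

Answer: Yes. A → e id with FOLLOW(A) on { 'e' }; A → e with FOLLOW(A) on { 'e' }; A → y with FOLLOW(A) on { 'y' }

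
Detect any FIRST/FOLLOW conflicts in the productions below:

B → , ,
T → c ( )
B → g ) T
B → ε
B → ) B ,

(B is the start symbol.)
Nullable non-terminals: B.

B: nullable alternative(s) B → ε; FOLLOW(B) = { $, ',' }
  B → , ,: FIRST \ {ε} = { ',' } — overlaps FOLLOW(B) on { ',' }: CONFLICT
  B → g ) T: FIRST \ {ε} = { 'g' } — disjoint from FOLLOW(B)
  B → ε: FIRST \ {ε} = { } — this is the only nullable alternative, skip
  B → ) B ,: FIRST \ {ε} = { ')' } — disjoint from FOLLOW(B)

T has no nullable alternative, so no FIRST/FOLLOW check is needed there.

So the grammar has 1 FIRST/FOLLOW conflict (marked CONFLICT above).

Answer: Yes. B → ',' ',' with FOLLOW(B) on { ',' }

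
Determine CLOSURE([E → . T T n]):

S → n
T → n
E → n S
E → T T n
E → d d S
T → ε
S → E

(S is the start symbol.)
{ [E → . T T n], [T → . n], [T → .] }

Start with: [E → . T T n]
  [E → . T T n] has the dot before T: add [T → . n], [T → .]
No further items can be added.

CLOSURE = { [E → . T T n], [T → . n], [T → .] }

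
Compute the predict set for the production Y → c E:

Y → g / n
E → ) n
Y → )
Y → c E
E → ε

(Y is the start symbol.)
PREDICT(Y → c E) = (FIRST(RHS) \ {ε}) ∪ (FOLLOW(Y) if ε ∈ FIRST(RHS), i.e. RHS ⇒* ε)
FIRST(c E) = { 'c' }
ε ∉ FIRST(c E), so FOLLOW(Y) is not added.
PREDICT(Y → c E) = { 'c' }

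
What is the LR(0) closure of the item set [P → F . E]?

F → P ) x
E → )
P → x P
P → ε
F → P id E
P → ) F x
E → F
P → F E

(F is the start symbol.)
{ [E → . )], [E → . F], [F → . P ) x], [F → . P id E], [P → . ) F x], [P → . F E], [P → . x P], [P → .], [P → F . E] }

Start with: [P → F . E]
  [P → F . E] has the dot before E: add [E → . )], [E → . F]
  [E → . F] has the dot before F: add [F → . P ) x], [F → . P id E]
  [F → . P ) x] has the dot before P: add [P → . x P], [P → .], [P → . ) F x], [P → . F E]
No further items can be added.

CLOSURE = { [E → . )], [E → . F], [F → . P ) x], [F → . P id E], [P → . ) F x], [P → . F E], [P → . x P], [P → .], [P → F . E] }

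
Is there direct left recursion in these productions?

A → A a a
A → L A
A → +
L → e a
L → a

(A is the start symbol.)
Direct left recursion occurs when N → N α for some non-terminal N (the right-hand side begins with the left-hand side itself).

A → A a a: LEFT RECURSIVE (starts with A)
A → L A: starts with L
A → +: starts with '+'
L → e a: starts with e
L → a: starts with a

The grammar has direct left recursion on: A.

Answer: Yes, A is left-recursive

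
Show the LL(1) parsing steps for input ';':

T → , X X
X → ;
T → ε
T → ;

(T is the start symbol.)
Stack is shown with the top on the left.

Stack  Input  Action
--------------------
T $    ; $    output T → ;
; $    ; $    match ';'
$      $      accept

The string is accepted.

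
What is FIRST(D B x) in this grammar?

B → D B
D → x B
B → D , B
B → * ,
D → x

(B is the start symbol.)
{ 'x' }

FIRST sets of the non-terminals involved (from the grammar, by fixed-point iteration):
  FIRST(D) = { 'x' }

To compute FIRST(D B x), process the symbols left to right:
Symbol D is a non-terminal. Add FIRST(D) \ {ε} = { 'x' }
D is not nullable (ε ∉ FIRST(D)), so stop here.
FIRST(D B x) = { 'x' }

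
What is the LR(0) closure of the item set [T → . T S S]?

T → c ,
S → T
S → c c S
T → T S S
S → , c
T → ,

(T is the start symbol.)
To compute CLOSURE, for each item [A → α.Bβ] where B is a non-terminal, add [B → .γ] for all productions B → γ; repeat for the newly added items until nothing changes.

Start with: [T → . T S S]
  [T → . T S S] has the dot before T: add [T → . c ,], [T → . ,]
No further items can be added.

CLOSURE = { [T → . ,], [T → . T S S], [T → . c ,] }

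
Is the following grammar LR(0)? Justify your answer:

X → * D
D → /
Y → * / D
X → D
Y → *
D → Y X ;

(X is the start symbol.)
A grammar is LR(0) if no state in the canonical LR(0) collection has:
  - both a shift item (dot before a terminal) and a complete item (shift-reduce conflict), or
  - two or more complete items (reduce-reduce conflict; the accept item [X' → X .] counts as a complete item here).

Augment with X' → X and build the canonical LR(0) collection (I0 = CLOSURE({[X' → . X]}), then GOTO on every symbol after a dot until no new states appear). It has 13 states:
  I0: { [D → . /], [D → . Y X ;], [X → . * D], [X → . D], [X' → . X], [Y → . * / D], [Y → . *] }  — shift
  I1: { [D → . /], [D → . Y X ;], [X → * . D], [Y → * . / D], [Y → * .], [Y → . * / D], [Y → . *] }  — shift, reduce
  I2: { [D → / .] }  — reduce
  I3: { [X → D .] }  — reduce
  I4: { [X' → X .] }  — accept
  I5: { [D → . /], [D → . Y X ;], [D → Y . X ;], [X → . * D], [X → . D], [Y → . * / D], [Y → . *] }  — shift
  I6: { [D → Y X . ;] }  — shift
  I7: { [D → Y X ; .] }  — reduce
  I8: { [Y → * . / D], [Y → * .] }  — shift, reduce
  I9: { [D → . /], [D → . Y X ;], [D → / .], [Y → * / . D], [Y → . * / D], [Y → . *] }  — shift, reduce
  I10: { [X → * D .] }  — reduce
  I11: { [Y → * / D .] }  — reduce
  I12: { [D → . /], [D → . Y X ;], [Y → * / . D], [Y → . * / D], [Y → . *] }  — shift

Conflict in state I1:
  Shift-reduce conflict between [Y → * .] and [D → . /]
So the grammar is NOT LR(0).

Answer: No. Shift-reduce conflict between [Y → * .] and [D → . /]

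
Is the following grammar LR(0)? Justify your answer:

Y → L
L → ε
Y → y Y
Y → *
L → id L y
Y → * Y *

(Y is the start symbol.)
No. Shift-reduce conflict between [L → .] and [L → . id L y]

A grammar is LR(0) if no state in the canonical LR(0) collection has:
  - both a shift item (dot before a terminal) and a complete item (shift-reduce conflict), or
  - two or more complete items (reduce-reduce conflict; the accept item [Y' → Y .] counts as a complete item here).

Augment with Y' → Y and build the canonical LR(0) collection (I0 = CLOSURE({[Y' → . Y]}), then GOTO on every symbol after a dot until no new states appear). It has 11 states:
  I0: { [L → . id L y], [L → .], [Y → . * Y *], [Y → . *], [Y → . L], [Y → . y Y], [Y' → . Y] }  — shift, reduce
  I1: { [L → . id L y], [L → .], [Y → * . Y *], [Y → * .], [Y → . * Y *], [Y → . *], [Y → . L], [Y → . y Y] }  — shift, 2 reduces
  I2: { [Y → L .] }  — reduce
  I3: { [Y' → Y .] }  — accept
  I4: { [L → . id L y], [L → .], [L → id . L y] }  — shift, reduce
  I5: { [L → . id L y], [L → .], [Y → . * Y *], [Y → . *], [Y → . L], [Y → . y Y], [Y → y . Y] }  — shift, reduce
  I6: { [Y → y Y .] }  — reduce
  I7: { [L → id L . y] }  — shift
  I8: { [L → id L y .] }  — reduce
  I9: { [Y → * Y . *] }  — shift
  I10: { [Y → * Y * .] }  — reduce

Conflict in state I0:
  Shift-reduce conflict between [L → .] and [L → . id L y]
So the grammar is NOT LR(0).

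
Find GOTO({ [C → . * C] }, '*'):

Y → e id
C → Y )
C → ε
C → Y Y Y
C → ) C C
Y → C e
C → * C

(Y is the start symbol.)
GOTO(I, '*') = CLOSURE({ [A → αX.β] : [A → α.Xβ] ∈ I, X = '*' })

Items with dot before '*', with the dot advanced:
  [C → . * C] → [C → * . C]
Closure of the advanced items:
  [C → * . C] has the dot before C: add [C → . Y )], [C → .], [C → . Y Y Y], [C → . ) C C], [C → . * C]
  [C → . Y )] has the dot before Y: add [Y → . e id], [Y → . C e]

GOTO = { [C → * . C], [C → . ) C C], [C → . * C], [C → . Y )], [C → . Y Y Y], [C → .], [Y → . C e], [Y → . e id] }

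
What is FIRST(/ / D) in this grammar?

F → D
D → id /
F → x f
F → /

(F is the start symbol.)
{ '/' }

To compute FIRST(/ / D), process the symbols left to right:
Symbol / is a terminal. Add '/' and stop.
FIRST(/ / D) = { '/' }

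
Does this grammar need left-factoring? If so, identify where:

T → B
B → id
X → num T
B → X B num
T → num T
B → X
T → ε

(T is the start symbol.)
Yes, B has productions with common prefix 'X'

Left-factoring is needed when two productions for the same non-terminal
share a common prefix on the right-hand side.

Productions for T:
  T → B
  T → num T
  T → ε
Productions for B:
  B → id
  B → X B num
  B → X

Found common prefix 'X' in productions for B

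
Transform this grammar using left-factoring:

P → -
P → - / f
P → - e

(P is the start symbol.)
P → - P'
P' → ε
P' → / f
P' → e

Left-factoring transforms A → αβ₁ | αβ₂ into A → αA' and A' → β₁ | β₂
(α is the longest common prefix among the alternatives). Repeat until
no nonterminal has two alternatives with a common prefix.

Round 1: P has alternatives sharing prefix '-'. Introduce P': P → - P'
  Add: P' → ε
  Add: P' → / f
  Add: P' → e

No remaining common prefixes — done.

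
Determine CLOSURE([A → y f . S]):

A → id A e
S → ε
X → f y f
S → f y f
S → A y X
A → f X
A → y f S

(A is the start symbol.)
To compute CLOSURE, for each item [A → α.Bβ] where B is a non-terminal, add [B → .γ] for all productions B → γ; repeat for the newly added items until nothing changes.

Start with: [A → y f . S]
  [A → y f . S] has the dot before S: add [S → .], [S → . f y f], [S → . A y X]
  [S → . A y X] has the dot before A: add [A → . id A e], [A → . f X], [A → . y f S]
No further items can be added.

CLOSURE = { [A → . f X], [A → . id A e], [A → . y f S], [A → y f . S], [S → . A y X], [S → . f y f], [S → .] }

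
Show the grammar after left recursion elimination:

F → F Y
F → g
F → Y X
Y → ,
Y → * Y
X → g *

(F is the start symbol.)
F is directly left-recursive. The standard transformation for
  A → A α₁ | ... | A α_m | β₁ | ... | β_n
is
  A  → β₁ A' | ... | β_n A'
  A' → α₁ A' | ... | α_m A' | ε

F → g becomes F → g F'
F → Y X becomes F → Y X F'
F → F Y becomes F' → Y F'
Add F' → ε

Productions for other non-terminals are unchanged:
  Y → ,
  Y → * Y
  X → g *

Resulting grammar:
F → g F'
F → Y X F'
F' → Y F'
F' → ε
Y → ,
Y → * Y
X → g *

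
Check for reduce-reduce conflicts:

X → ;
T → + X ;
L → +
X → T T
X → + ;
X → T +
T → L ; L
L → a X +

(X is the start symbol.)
A reduce-reduce conflict occurs when an LR(0) state has two complete items [A → α .] and [B → β .] — both call for a reduction, and with no lookahead the parser cannot choose between them.

Augment with X' → X and build the canonical LR(0) collection (I0 = CLOSURE({[X' → . X]}), then GOTO on every symbol after a dot until no new states appear). It has 17 states:
  I0: { [L → . +], [L → . a X +], [T → . + X ;], [T → . L ; L], [X → . + ;], [X → . ;], [X → . T +], [X → . T T], [X' → . X] }  — shift
  I1: { [L → + .], [L → . +], [L → . a X +], [T → + . X ;], [T → . + X ;], [T → . L ; L], [X → + . ;], [X → . + ;], [X → . ;], [X → . T +], [X → . T T] }  — shift, reduce
  I2: { [X → ; .] }  — reduce
  I3: { [T → L . ; L] }  — shift
  I4: { [L → . +], [L → . a X +], [T → . + X ;], [T → . L ; L], [X → T . +], [X → T . T] }  — shift
  I5: { [X' → X .] }  — accept
  I6: { [L → . +], [L → . a X +], [L → a . X +], [T → . + X ;], [T → . L ; L], [X → . + ;], [X → . ;], [X → . T +], [X → . T T] }  — shift
  I7: { [L → a X . +] }  — shift
  I8: { [L → a X + .] }  — reduce
  I9: { [L → + .], [L → . +], [L → . a X +], [T → + . X ;], [T → . + X ;], [T → . L ; L], [X → . + ;], [X → . ;], [X → . T +], [X → . T T], [X → T + .] }  — shift, 2 reduces
  I10: { [X → T T .] }  — reduce
  I11: { [T → + X . ;] }  — shift
  I12: { [T → + X ; .] }  — reduce
  I13: { [L → . +], [L → . a X +], [T → L ; . L] }  — shift
  I14: { [L → + .] }  — reduce
  I15: { [T → L ; L .] }  — reduce
  I16: { [X → + ; .], [X → ; .] }  — 2 reduces

I9 contains complete items [L → + .], [X → T + .] — reduce-reduce conflict.
I16 contains complete items [X → + ; .], [X → ; .] — reduce-reduce conflict.

Answer: Yes — I9: [L → + .] vs [X → T + .]; I16: [X → + ; .] vs [X → ; .]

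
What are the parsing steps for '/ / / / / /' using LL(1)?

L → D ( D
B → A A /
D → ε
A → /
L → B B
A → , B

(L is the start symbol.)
Stack is shown with the top on the left.

Stack      Input          Action
--------------------------------
L $        / / / / / / $  output L → B B
B B $      / / / / / / $  output B → A A /
A A / B $  / / / / / / $  output A → /
/ A / B $  / / / / / / $  match '/'
A / B $    / / / / / $    output A → /
/ / B $    / / / / / $    match '/'
/ B $      / / / / $      match '/'
B $        / / / $        output B → A A /
A A / $    / / / $        output A → /
/ A / $    / / / $        match '/'
A / $      / / $          output A → /
/ / $      / / $          match '/'
/ $        / $            match '/'
$          $              accept

The string is accepted.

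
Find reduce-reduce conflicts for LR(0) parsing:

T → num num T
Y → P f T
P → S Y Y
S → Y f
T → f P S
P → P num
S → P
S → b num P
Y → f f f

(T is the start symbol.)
Augment with T' → T and build the canonical LR(0) collection (I0 = CLOSURE({[T' → . T]}), then GOTO on every symbol after a dot until no new states appear). It has 27 states:
  I0: { [T → . f P S], [T → . num num T], [T' → . T] }  — shift
  I1: { [T' → T .] }  — accept
  I2: { [P → . P num], [P → . S Y Y], [S → . P], [S → . Y f], [S → . b num P], [T → f . P S], [Y → . P f T], [Y → . f f f] }  — shift
  I3: { [T → num . num T] }  — shift
  I4: { [T → . f P S], [T → . num num T], [T → num num . T] }  — shift
  I5: { [T → num num T .] }  — reduce
  I6: { [P → . P num], [P → . S Y Y], [P → P . num], [S → . P], [S → . Y f], [S → . b num P], [S → P .], [T → f P . S], [Y → . P f T], [Y → . f f f], [Y → P . f T] }  — shift, reduce
  I7: { [P → . P num], [P → . S Y Y], [P → S . Y Y], [S → . P], [S → . Y f], [S → . b num P], [Y → . P f T], [Y → . f f f] }  — shift
  I8: { [S → Y . f] }  — shift
  I9: { [S → b . num P] }  — shift
  I10: { [Y → f . f f] }  — shift
  I11: { [Y → f f . f] }  — shift
  I12: { [Y → f f f .] }  — reduce
  I13: { [P → . P num], [P → . S Y Y], [S → . P], [S → . Y f], [S → . b num P], [S → b num . P], [Y → . P f T], [Y → . f f f] }  — shift
  I14: { [P → P . num], [S → P .], [S → b num P .], [Y → P . f T] }  — shift, 2 reduces
  I15: { [T → . f P S], [T → . num num T], [Y → P f . T] }  — shift
  I16: { [P → P num .] }  — reduce
  I17: { [Y → P f T .] }  — reduce
  I18: { [S → Y f .] }  — reduce
  I19: { [P → P . num], [S → P .], [Y → P . f T] }  — shift, reduce
  I20: { [P → . P num], [P → . S Y Y], [P → S Y . Y], [S → . P], [S → . Y f], [S → . b num P], [S → Y . f], [Y → . P f T], [Y → . f f f] }  — shift
  I21: { [P → S Y Y .], [S → Y . f] }  — shift, reduce
  I22: { [S → Y f .], [Y → f . f f] }  — shift, reduce
  I23: { [P → . P num], [P → . S Y Y], [P → S . Y Y], [S → . P], [S → . Y f], [S → . b num P], [T → f P S .], [Y → . P f T], [Y → . f f f] }  — shift, reduce
  I24: { [T → . f P S], [T → . num num T], [Y → P f . T], [Y → f . f f] }  — shift
  I25: { [P → . P num], [P → . S Y Y], [S → . P], [S → . Y f], [S → . b num P], [T → f . P S], [Y → . P f T], [Y → . f f f], [Y → f f . f] }  — shift
  I26: { [Y → f . f f], [Y → f f f .] }  — shift, reduce

I14 contains complete items [S → P .], [S → b num P .] — reduce-reduce conflict.

Answer: Yes — I14: [S → P .] vs [S → b num P .]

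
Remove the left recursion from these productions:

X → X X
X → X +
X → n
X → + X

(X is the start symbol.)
X → n X'
X → + X X'
X' → X X'
X' → + X'
X' → ε

X is directly left-recursive. The standard transformation for
  A → A α₁ | ... | A α_m | β₁ | ... | β_n
is
  A  → β₁ A' | ... | β_n A'
  A' → α₁ A' | ... | α_m A' | ε

X → n becomes X → n X'
X → + X becomes X → + X X'
X → X X becomes X' → X X'
X → X + becomes X' → + X'
Add X' → ε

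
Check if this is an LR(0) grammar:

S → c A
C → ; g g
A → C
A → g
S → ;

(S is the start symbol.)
A grammar is LR(0) if no state in the canonical LR(0) collection has:
  - both a shift item (dot before a terminal) and a complete item (shift-reduce conflict), or
  - two or more complete items (reduce-reduce conflict; the accept item [S' → S .] counts as a complete item here).

Augment with S' → S and build the canonical LR(0) collection (I0 = CLOSURE({[S' → . S]}), then GOTO on every symbol after a dot until no new states appear). It has 10 states:
  I0: { [S → . ;], [S → . c A], [S' → . S] }  — shift
  I1: { [S → ; .] }  — reduce
  I2: { [S' → S .] }  — accept
  I3: { [A → . C], [A → . g], [C → . ; g g], [S → c . A] }  — shift
  I4: { [C → ; . g g] }  — shift
  I5: { [S → c A .] }  — reduce
  I6: { [A → C .] }  — reduce
  I7: { [A → g .] }  — reduce
  I8: { [C → ; g . g] }  — shift
  I9: { [C → ; g g .] }  — reduce

Every state is either a pure shift/goto state or contains exactly one complete item and nothing to shift — no conflicts. The grammar is LR(0).

Answer: Yes, the grammar is LR(0)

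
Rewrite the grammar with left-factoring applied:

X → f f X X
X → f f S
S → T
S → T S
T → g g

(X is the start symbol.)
Left-factoring transforms A → αβ₁ | αβ₂ into A → αA' and A' → β₁ | β₂
(α is the longest common prefix among the alternatives). Repeat until
no nonterminal has two alternatives with a common prefix.

Round 1: X has alternatives sharing prefix 'f f'. Introduce X': X → f f X'
  Add: X' → X X
  Add: X' → S

Round 2: S has alternatives sharing prefix 'T'. Introduce S': S → T S'
  Add: S' → ε
  Add: S' → S

No remaining common prefixes — done.

Resulting grammar:
X → f f X'
X' → X X
X' → S
S → T S'
S' → ε
S' → S
T → g g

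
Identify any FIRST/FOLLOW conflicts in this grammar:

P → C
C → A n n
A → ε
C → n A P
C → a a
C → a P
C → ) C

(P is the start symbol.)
No FIRST/FOLLOW conflicts.

A FIRST/FOLLOW conflict occurs when a non-terminal N has a nullable alternative N → β (β ⇒* ε) and another alternative N → α with FIRST(α) ∩ FOLLOW(N) ≠ ∅: on such a lookahead the parser cannot decide between expanding α and letting N vanish via β.

Nullable non-terminals: A.
A has a nullable alternative but only one production, so nothing to check.

C, P have no nullable alternative, so no FIRST/FOLLOW check is needed there.

No FIRST/FOLLOW conflicts found.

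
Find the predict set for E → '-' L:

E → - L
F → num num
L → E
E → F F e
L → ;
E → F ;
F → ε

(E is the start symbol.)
PREDICT(E → '-' L) = (FIRST(RHS) \ {ε}) ∪ (FOLLOW(E) if ε ∈ FIRST(RHS), i.e. RHS ⇒* ε)
FIRST('-' L) = { '-' }
ε ∉ FIRST('-' L), so FOLLOW(E) is not added.
PREDICT(E → '-' L) = { '-' }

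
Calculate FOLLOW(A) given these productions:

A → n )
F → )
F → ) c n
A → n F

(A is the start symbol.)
{ $ }

To compute FOLLOW(A), find every occurrence of A on a right-hand side N → α A β: add FIRST(β) \ {ε}, and if β is empty or nullable also add FOLLOW(N). Iterate to a fixed point.

A is the start symbol, so $ ∈ FOLLOW(A).
A does not occur on any right-hand side.

Taking the union: FOLLOW(A) = { $ }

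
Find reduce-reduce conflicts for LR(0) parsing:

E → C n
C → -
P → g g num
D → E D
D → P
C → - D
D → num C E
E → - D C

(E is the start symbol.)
No reduce-reduce conflicts

A reduce-reduce conflict occurs when an LR(0) state has two complete items [A → α .] and [B → β .] — both call for a reduction, and with no lookahead the parser cannot choose between them.

Augment with E' → E and build the canonical LR(0) collection (I0 = CLOSURE({[E' → . E]}), then GOTO on every symbol after a dot until no new states appear). It has 18 states:
  I0: { [C → . - D], [C → . -], [E → . - D C], [E → . C n], [E' → . E] }  — shift
  I1: { [C → - . D], [C → - .], [C → . - D], [C → . -], [D → . E D], [D → . P], [D → . num C E], [E → - . D C], [E → . - D C], [E → . C n], [P → . g g num] }  — shift, reduce
  I2: { [E → C . n] }  — shift
  I3: { [E' → E .] }  — accept
  I4: { [E → C n .] }  — reduce
  I5: { [C → - D .], [C → . - D], [C → . -], [E → - D . C] }  — shift, reduce
  I6: { [C → . - D], [C → . -], [D → . E D], [D → . P], [D → . num C E], [D → E . D], [E → . - D C], [E → . C n], [P → . g g num] }  — shift
  I7: { [D → P .] }  — reduce
  I8: { [P → g . g num] }  — shift
  I9: { [C → . - D], [C → . -], [D → num . C E] }  — shift
  I10: { [C → - . D], [C → - .], [C → . - D], [C → . -], [D → . E D], [D → . P], [D → . num C E], [E → . - D C], [E → . C n], [P → . g g num] }  — shift, reduce
  I11: { [C → . - D], [C → . -], [D → num C . E], [E → . - D C], [E → . C n] }  — shift
  I12: { [D → num C E .] }  — reduce
  I13: { [C → - D .] }  — reduce
  I14: { [P → g g . num] }  — shift
  I15: { [P → g g num .] }  — reduce
  I16: { [D → E D .] }  — reduce
  I17: { [E → - D C .] }  — reduce

No state contains more than one complete item.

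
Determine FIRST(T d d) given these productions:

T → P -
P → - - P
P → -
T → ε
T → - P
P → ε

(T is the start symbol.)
{ '-', 'd' }

FIRST sets of the non-terminals involved (from the grammar, by fixed-point iteration):
  FIRST(T) = { '-', ε }

To compute FIRST(T d d), process the symbols left to right:
Symbol T is a non-terminal. Add FIRST(T) \ {ε} = { '-' }
T is nullable (ε ∈ FIRST(T)), continue to the next symbol.
Symbol d is a terminal. Add 'd' and stop.
FIRST(T d d) = { '-', 'd' }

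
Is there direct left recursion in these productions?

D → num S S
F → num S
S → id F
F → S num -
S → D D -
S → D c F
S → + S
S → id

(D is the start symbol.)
Direct left recursion occurs when N → N α for some non-terminal N (the right-hand side begins with the left-hand side itself).

D → num S S: starts with num
F → num S: starts with num
S → id F: starts with id
F → S num -: starts with S
S → D D -: starts with D
S → D c F: starts with D
S → + S: starts with '+'
S → id: starts with id

No direct left recursion found.

Answer: No direct left recursion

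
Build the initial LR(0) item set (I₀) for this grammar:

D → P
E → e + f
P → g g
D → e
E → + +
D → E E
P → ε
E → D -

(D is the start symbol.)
First, augment the grammar with D' → D
I₀ = CLOSURE({ [D' → . D] }):
  [D' → . D] has the dot before D: add [D → . P], [D → . e], [D → . E E]
  [D → . P] has the dot before P: add [P → . g g], [P → .]
  [D → . E E] has the dot before E: add [E → . e + f], [E → . + +], [E → . D -]
No further items can be added.

I₀ = { [D → . E E], [D → . P], [D → . e], [D' → . D], [E → . + +], [E → . D -], [E → . e + f], [P → . g g], [P → .] }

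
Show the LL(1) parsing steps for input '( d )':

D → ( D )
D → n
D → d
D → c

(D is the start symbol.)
Stack is shown with the top on the left.

Stack    Input    Action
------------------------
D $      ( d ) $  output D → ( D )
( D ) $  ( d ) $  match '('
D ) $    d ) $    output D → d
d ) $    d ) $    match 'd'
) $      ) $      match ')'
$        $        accept

The string is accepted.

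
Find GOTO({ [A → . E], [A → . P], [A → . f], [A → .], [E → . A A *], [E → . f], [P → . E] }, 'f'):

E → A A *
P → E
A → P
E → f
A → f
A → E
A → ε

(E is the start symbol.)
{ [A → f .], [E → f .] }

GOTO(I, 'f') = CLOSURE({ [A → αX.β] : [A → α.Xβ] ∈ I, X = 'f' })

Items with dot before 'f', with the dot advanced:
  [A → . f] → [A → f .]
  [E → . f] → [E → f .]
Closure adds nothing (no advanced item has the dot before a non-terminal).

GOTO = { [A → f .], [E → f .] }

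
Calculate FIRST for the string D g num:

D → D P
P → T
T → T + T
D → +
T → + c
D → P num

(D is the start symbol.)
{ '+' }

FIRST sets of the non-terminals involved (from the grammar, by fixed-point iteration):
  FIRST(D) = { '+' }

To compute FIRST(D g num), process the symbols left to right:
Symbol D is a non-terminal. Add FIRST(D) \ {ε} = { '+' }
D is not nullable (ε ∉ FIRST(D)), so stop here.
FIRST(D g num) = { '+' }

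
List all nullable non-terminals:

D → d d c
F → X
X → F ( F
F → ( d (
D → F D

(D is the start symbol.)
None

A non-terminal is nullable if it can derive ε (the empty string): either it has an ε-production, or it has a production whose right-hand side consists entirely of nullable non-terminals.

There are no ε-productions, so no non-terminal can derive ε.
No non-terminals are nullable.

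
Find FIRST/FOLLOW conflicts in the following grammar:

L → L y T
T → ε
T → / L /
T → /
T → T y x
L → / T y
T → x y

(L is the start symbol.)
Yes. T → '/' L '/' with FOLLOW(T) on { '/' }; T → '/' with FOLLOW(T) on { '/' }; T → T y x with FOLLOW(T) on { '/', 'y' }

A FIRST/FOLLOW conflict occurs when a non-terminal N has a nullable alternative N → β (β ⇒* ε) and another alternative N → α with FIRST(α) ∩ FOLLOW(N) ≠ ∅: on such a lookahead the parser cannot decide between expanding α and letting N vanish via β.

Nullable non-terminals: T.
FIRST sets used below: FIRST(T) = { '/', 'x', 'y', ε }

T: nullable alternative(s) T → ε; FOLLOW(T) = { $, '/', 'y' }
  T → ε: FIRST \ {ε} = { } — this is the only nullable alternative, skip
  T → / L /: FIRST \ {ε} = { '/' } — overlaps FOLLOW(T) on { '/' }: CONFLICT
  T → /: FIRST \ {ε} = { '/' } — overlaps FOLLOW(T) on { '/' }: CONFLICT
  T → T y x: FIRST \ {ε} = { '/', 'x', 'y' } — overlaps FOLLOW(T) on { '/', 'y' }: CONFLICT
  T → x y: FIRST \ {ε} = { 'x' } — disjoint from FOLLOW(T)

L has no nullable alternative, so no FIRST/FOLLOW check is needed there.

So the grammar has 3 FIRST/FOLLOW conflicts (marked CONFLICT above).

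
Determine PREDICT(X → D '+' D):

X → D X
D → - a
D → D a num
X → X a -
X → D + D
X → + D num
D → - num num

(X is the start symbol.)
PREDICT(X → D '+' D) = (FIRST(RHS) \ {ε}) ∪ (FOLLOW(X) if ε ∈ FIRST(RHS), i.e. RHS ⇒* ε)
FIRST(D) = { '-' }
FIRST(D '+' D) = { '-' }
ε ∉ FIRST(D '+' D), so FOLLOW(X) is not added.
PREDICT(X → D '+' D) = { '-' }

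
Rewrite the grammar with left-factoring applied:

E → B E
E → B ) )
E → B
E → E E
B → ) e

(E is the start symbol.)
E → B E'
E' → E
E' → ) )
E' → ε
E → E E
B → ) e

Left-factoring transforms A → αβ₁ | αβ₂ into A → αA' and A' → β₁ | β₂
(α is the longest common prefix among the alternatives). Repeat until
no nonterminal has two alternatives with a common prefix.

Round 1: E has alternatives sharing prefix 'B'. Introduce E': E → B E'
  Add: E' → E
  Add: E' → ) )
  Add: E' → ε

No remaining common prefixes — done.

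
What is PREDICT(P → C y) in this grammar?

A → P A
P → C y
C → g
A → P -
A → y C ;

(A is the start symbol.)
{ 'g' }

PREDICT(P → C y) = (FIRST(RHS) \ {ε}) ∪ (FOLLOW(P) if ε ∈ FIRST(RHS), i.e. RHS ⇒* ε)
FIRST(C) = { 'g' }
FIRST(C y) = { 'g' }
ε ∉ FIRST(C y), so FOLLOW(P) is not added.
PREDICT(P → C y) = { 'g' }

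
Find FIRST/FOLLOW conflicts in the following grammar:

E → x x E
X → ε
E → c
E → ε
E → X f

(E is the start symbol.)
A FIRST/FOLLOW conflict occurs when a non-terminal N has a nullable alternative N → β (β ⇒* ε) and another alternative N → α with FIRST(α) ∩ FOLLOW(N) ≠ ∅: on such a lookahead the parser cannot decide between expanding α and letting N vanish via β.

Nullable non-terminals: E, X.
FIRST sets used below: FIRST(X) = { ε }

E: nullable alternative(s) E → ε; FOLLOW(E) = { $ }
  E → x x E: FIRST \ {ε} = { 'x' } — disjoint from FOLLOW(E)
  E → c: FIRST \ {ε} = { 'c' } — disjoint from FOLLOW(E)
  E → ε: FIRST \ {ε} = { } — this is the only nullable alternative, skip
  E → X f: FIRST \ {ε} = { 'f' } — disjoint from FOLLOW(E)
X has a nullable alternative but only one production, so nothing to check.

No FIRST/FOLLOW conflicts found.

Answer: No FIRST/FOLLOW conflicts.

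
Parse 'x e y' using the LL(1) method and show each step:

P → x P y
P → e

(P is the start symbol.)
LL(1) parsing maintains a stack (initially the start symbol over $) and the input. At each step: if the stack top is a terminal, match it against the current input token; if it is a non-terminal N, replace it with the RHS of M[N, lookahead] (the unique production whose predict set contains the lookahead).

Stack is shown with the top on the left.

Stack    Input    Action
------------------------
P $      x e y $  output P → x P y
x P y $  x e y $  match 'x'
P y $    e y $    output P → e
e y $    e y $    match 'e'
y $      y $      match 'y'
$        $        accept

The string is accepted.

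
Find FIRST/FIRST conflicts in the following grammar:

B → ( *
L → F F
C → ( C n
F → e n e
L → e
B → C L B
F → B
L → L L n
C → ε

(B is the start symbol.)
FIRST sets of the non-terminals at (or reachable through a nullable prefix from) the front of some alternative:
  FIRST(C) = { '(', ε }
  FIRST(L) = { '(', 'e' }
  FIRST(F) = { '(', 'e' }
  FIRST(B) = { '(', 'e' }

Productions for B:
  B → ( *: FIRST = { '(' }
  B → C L B: FIRST = { '(', 'e' }
Productions for L:
  L → F F: FIRST = { '(', 'e' }
  L → e: FIRST = { 'e' }
  L → L L n: FIRST = { '(', 'e' }
Productions for C:
  C → ( C n: FIRST = { '(' }
  C → ε: FIRST = { ε }
Productions for F:
  F → e n e: FIRST = { 'e' }
  F → B: FIRST = { '(', 'e' }

Conflict for B: B → ( * and B → C L B
  Overlap: { '(' }
Conflict for L: L → F F and L → e
  Overlap: { 'e' }
Conflict for L: L → F F and L → L L n
  Overlap: { '(', 'e' }
Conflict for L: L → e and L → L L n
  Overlap: { 'e' }
Conflict for F: F → e n e and F → B
  Overlap: { 'e' }

Answer: Yes. B → '(' '*' / B → C L B on { '(' }; L → F F / L → e on { 'e' }; L → F F / L → L L n on { '(', 'e' }; L → e / L → L L n on { 'e' }; F → e n e / F → B on { 'e' }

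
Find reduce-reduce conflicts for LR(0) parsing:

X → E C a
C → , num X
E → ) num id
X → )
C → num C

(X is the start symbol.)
No reduce-reduce conflicts

A reduce-reduce conflict occurs when an LR(0) state has two complete items [A → α .] and [B → β .] — both call for a reduction, and with no lookahead the parser cannot choose between them.

Augment with X' → X and build the canonical LR(0) collection (I0 = CLOSURE({[X' → . X]}), then GOTO on every symbol after a dot until no new states appear). It has 13 states:
  I0: { [E → . ) num id], [X → . )], [X → . E C a], [X' → . X] }  — shift
  I1: { [E → ) . num id], [X → ) .] }  — shift, reduce
  I2: { [C → . , num X], [C → . num C], [X → E . C a] }  — shift
  I3: { [X' → X .] }  — accept
  I4: { [C → , . num X] }  — shift
  I5: { [X → E C . a] }  — shift
  I6: { [C → . , num X], [C → . num C], [C → num . C] }  — shift
  I7: { [C → num C .] }  — reduce
  I8: { [X → E C a .] }  — reduce
  I9: { [C → , num . X], [E → . ) num id], [X → . )], [X → . E C a] }  — shift
  I10: { [C → , num X .] }  — reduce
  I11: { [E → ) num . id] }  — shift
  I12: { [E → ) num id .] }  — reduce

No state contains more than one complete item.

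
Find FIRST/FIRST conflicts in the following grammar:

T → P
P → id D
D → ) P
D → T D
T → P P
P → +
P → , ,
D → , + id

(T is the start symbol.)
Yes. T → P / T → P P on { '+', ',', 'id' }; D → T D / D → ',' '+' id on { ',' }

A FIRST/FIRST conflict occurs when two productions N → α and N → β for the same non-terminal have FIRST(α) ∩ FIRST(β) ≠ ∅ (with ε ∈ FIRST of a nullable right-hand side, so two nullable alternatives also conflict).

FIRST sets of the non-terminals at (or reachable through a nullable prefix from) the front of some alternative:
  FIRST(P) = { '+', ',', 'id' }
  FIRST(T) = { '+', ',', 'id' }

Productions for T:
  T → P: FIRST = { '+', ',', 'id' }
  T → P P: FIRST = { '+', ',', 'id' }
Productions for P:
  P → id D: FIRST = { 'id' }
  P → +: FIRST = { '+' }
  P → , ,: FIRST = { ',' }
Productions for D:
  D → ) P: FIRST = { ')' }
  D → T D: FIRST = { '+', ',', 'id' }
  D → , + id: FIRST = { ',' }

Conflict for T: T → P and T → P P
  Overlap: { '+', ',', 'id' }
Conflict for D: D → T D and D → , + id
  Overlap: { ',' }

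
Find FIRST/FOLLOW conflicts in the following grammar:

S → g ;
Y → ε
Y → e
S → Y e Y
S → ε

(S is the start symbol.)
A FIRST/FOLLOW conflict occurs when a non-terminal N has a nullable alternative N → β (β ⇒* ε) and another alternative N → α with FIRST(α) ∩ FOLLOW(N) ≠ ∅: on such a lookahead the parser cannot decide between expanding α and letting N vanish via β.

Nullable non-terminals: S, Y.
FIRST sets used below: FIRST(Y) = { 'e', ε }

S: nullable alternative(s) S → ε; FOLLOW(S) = { $ }
  S → g ;: FIRST \ {ε} = { 'g' } — disjoint from FOLLOW(S)
  S → Y e Y: FIRST \ {ε} = { 'e' } — disjoint from FOLLOW(S)
  S → ε: FIRST \ {ε} = { } — this is the only nullable alternative, skip

Y: nullable alternative(s) Y → ε; FOLLOW(Y) = { $, 'e' }
  Y → ε: FIRST \ {ε} = { } — this is the only nullable alternative, skip
  Y → e: FIRST \ {ε} = { 'e' } — overlaps FOLLOW(Y) on { 'e' }: CONFLICT

So the grammar has 1 FIRST/FOLLOW conflict (marked CONFLICT above).

Answer: Yes. Y → e with FOLLOW(Y) on { 'e' }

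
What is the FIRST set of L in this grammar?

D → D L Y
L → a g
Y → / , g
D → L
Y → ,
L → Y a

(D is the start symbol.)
To compute FIRST(L), examine every production with L on the left-hand side, reading each right-hand side left to right until a non-nullable symbol is reached.

FIRST sets of the other non-terminals involved (by the same procedure, iterated to a fixed point):
  FIRST(Y) = { ',', '/' }

From L → a g:
  - a is a terminal: add 'a' and stop
From L → Y a:
  - Y is a non-terminal: add FIRST(Y) \ {ε} = { ',', '/' }
    Y is not nullable, so stop

Collecting: FIRST(L) = { ',', '/', 'a' }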